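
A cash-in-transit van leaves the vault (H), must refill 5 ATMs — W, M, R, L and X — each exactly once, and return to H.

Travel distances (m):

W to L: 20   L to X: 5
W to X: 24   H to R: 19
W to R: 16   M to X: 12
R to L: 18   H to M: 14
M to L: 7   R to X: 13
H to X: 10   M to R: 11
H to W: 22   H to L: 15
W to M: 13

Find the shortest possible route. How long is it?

Minimum total distance: 70 m.

H → W → M → R → L → X → H: 22+13+11+18+5+10 = 79
H → W → M → R → X → L → H: 22+13+11+13+5+15 = 79
H → W → M → L → R → X → H: 22+13+7+18+13+10 = 83
H → W → M → L → X → R → H: 22+13+7+5+13+19 = 79
H → W → M → X → R → L → H: 22+13+12+13+18+15 = 93
H → W → M → X → L → R → H: 22+13+12+5+18+19 = 89
H → W → R → M → L → X → H: 22+16+11+7+5+10 = 71
H → W → R → M → X → L → H: 22+16+11+12+5+15 = 81
H → W → R → L → M → X → H: 22+16+18+7+12+10 = 85
H → W → R → L → X → M → H: 22+16+18+5+12+14 = 87
H → W → R → X → M → L → H: 22+16+13+12+7+15 = 85
H → W → R → X → L → M → H: 22+16+13+5+7+14 = 77
H → W → L → M → R → X → H: 22+20+7+11+13+10 = 83
H → W → L → M → X → R → H: 22+20+7+12+13+19 = 93
… (46 more)
H → R → W → M → L → X → H: 19+16+13+7+5+10 = 70  ← best
The minimum is 70.
One optimal route: H → R → W → M → L → X → H (or its reverse).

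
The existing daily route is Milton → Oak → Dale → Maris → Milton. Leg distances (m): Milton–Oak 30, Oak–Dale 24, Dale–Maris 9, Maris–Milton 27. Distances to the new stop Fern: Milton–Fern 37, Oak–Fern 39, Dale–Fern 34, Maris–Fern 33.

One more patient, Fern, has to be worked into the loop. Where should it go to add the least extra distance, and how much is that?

Insertion cost between consecutive stops i–j is d(i,Fern) + d(Fern,j) − d(i,j):
  between Milton and Oak: 37 + 39 − 30 = 46
  between Oak and Dale: 39 + 34 − 24 = 49
  between Dale and Maris: 34 + 33 − 9 = 58
  between Maris and Milton: 33 + 37 − 27 = 43
Cheapest insertion is between Maris and Milton, adding 43.
New total = 90 + 43 = 133.

+43 m — insert Fern between Maris and Milton.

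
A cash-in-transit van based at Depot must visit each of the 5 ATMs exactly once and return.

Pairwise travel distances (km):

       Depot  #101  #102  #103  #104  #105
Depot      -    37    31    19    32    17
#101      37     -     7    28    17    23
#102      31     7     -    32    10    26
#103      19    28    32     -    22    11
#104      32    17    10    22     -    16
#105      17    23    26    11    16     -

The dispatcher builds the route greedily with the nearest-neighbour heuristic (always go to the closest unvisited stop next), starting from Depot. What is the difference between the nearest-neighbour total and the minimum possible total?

Depot: #105=17, #103=19, #102=31, #104=32, #101=37 ⇒ #105
#105: #103=11, #104=16, #101=23, #102=26 ⇒ #103
#103: #104=22, #101=28, #102=32 ⇒ #104
#104: #102=10, #101=17 ⇒ #102
#102: #101=7 ⇒ #101
NN route Depot → #105 → #103 → #104 → #102 → #101 → Depot costs 104.
Optimal: Depot → #103 → #101 → #102 → #104 → #105 → Depot costs 97 (by enumerating all 60 distinct tours).
Excess = 104 − 97 = 7.

The nearest-neighbour route is 7 km longer than optimal.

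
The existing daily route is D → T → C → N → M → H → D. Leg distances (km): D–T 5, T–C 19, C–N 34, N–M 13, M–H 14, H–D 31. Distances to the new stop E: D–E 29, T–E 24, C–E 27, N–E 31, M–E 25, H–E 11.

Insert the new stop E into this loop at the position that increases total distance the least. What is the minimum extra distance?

Minimum extra distance: 9 km, inserting E between H and D.

Insertion cost between consecutive stops i–j is d(i,E) + d(E,j) − d(i,j):
  between D and T: 29 + 24 − 5 = 48
  between T and C: 24 + 27 − 19 = 32
  between C and N: 27 + 31 − 34 = 24
  between N and M: 31 + 25 − 13 = 43
  between M and H: 25 + 11 − 14 = 22
  between H and D: 11 + 29 − 31 = 9
Cheapest insertion is between H and D, adding 9.
New total = 116 + 9 = 125.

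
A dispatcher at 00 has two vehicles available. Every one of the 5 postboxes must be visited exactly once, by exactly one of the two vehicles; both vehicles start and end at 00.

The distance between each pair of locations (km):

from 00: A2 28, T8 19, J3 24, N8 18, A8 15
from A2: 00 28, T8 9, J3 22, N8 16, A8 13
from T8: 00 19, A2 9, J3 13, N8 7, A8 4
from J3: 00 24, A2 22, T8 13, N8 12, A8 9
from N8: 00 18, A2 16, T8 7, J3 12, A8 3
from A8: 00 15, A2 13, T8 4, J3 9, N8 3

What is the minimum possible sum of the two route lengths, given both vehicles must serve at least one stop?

110 km — the smallest possible combined total.

Check every non-empty split of the stops between the two vehicles; for each half take its own optimal tour:
  {A2} + {T8, J3, N8, A8}: 56 + 62 = 118
  {T8} + {A2, J3, N8, A8}: 38 + 80 = 118
  {A2, T8} + {J3, N8, A8}: 56 + 54 = 110
  {J3} + {A2, T8, N8, A8}: 48 + 62 = 110
  {A2, J3} + {T8, N8, A8}: 74 + 44 = 118
  {T8, J3} + {A2, N8, A8}: 56 + 62 = 118
  … (15 splits in total)
Best: vehicle 1 00 → A2 → T8 → 00 = 56; vehicle 2 00 → J3 → N8 → A8 → 00 = 54; combined 110.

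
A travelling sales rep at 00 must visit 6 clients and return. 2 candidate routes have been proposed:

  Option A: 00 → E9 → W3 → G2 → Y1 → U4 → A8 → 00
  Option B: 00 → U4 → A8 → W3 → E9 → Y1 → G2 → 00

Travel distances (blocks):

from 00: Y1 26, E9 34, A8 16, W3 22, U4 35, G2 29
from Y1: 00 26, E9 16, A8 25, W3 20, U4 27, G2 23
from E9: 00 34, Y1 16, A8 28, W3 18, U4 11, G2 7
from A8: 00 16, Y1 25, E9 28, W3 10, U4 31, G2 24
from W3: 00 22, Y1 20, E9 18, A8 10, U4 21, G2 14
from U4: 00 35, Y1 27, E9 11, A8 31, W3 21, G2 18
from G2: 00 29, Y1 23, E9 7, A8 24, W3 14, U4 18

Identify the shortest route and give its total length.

162 blocks — Option B is the shortest.

Option A: 34 + 18 + 14 + 23 + 27 + 31 + 16 = 163
Option B: 35 + 31 + 10 + 18 + 16 + 23 + 29 = 162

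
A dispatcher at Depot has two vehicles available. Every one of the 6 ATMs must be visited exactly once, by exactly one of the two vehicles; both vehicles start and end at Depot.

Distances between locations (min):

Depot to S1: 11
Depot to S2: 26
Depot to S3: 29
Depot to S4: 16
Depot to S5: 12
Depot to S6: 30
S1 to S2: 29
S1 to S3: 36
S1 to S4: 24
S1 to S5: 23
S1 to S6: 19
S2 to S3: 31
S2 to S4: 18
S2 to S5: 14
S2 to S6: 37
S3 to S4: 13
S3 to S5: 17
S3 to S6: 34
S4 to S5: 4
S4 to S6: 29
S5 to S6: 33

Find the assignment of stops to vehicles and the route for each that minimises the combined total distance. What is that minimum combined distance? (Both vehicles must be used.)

Minimum combined distance: 143 min.

Check every non-empty split of the stops between the two vehicles; for each half take its own optimal tour:
  {S1} + {S2, S3, S4, S5, S6}: 22 + 121 = 143
  {S2} + {S1, S3, S4, S5, S6}: 52 + 93 = 145
  {S1, S2} + {S3, S4, S5, S6}: 66 + 93 = 159
  {S3} + {S1, S2, S4, S5, S6}: 58 + 101 = 159
  {S1, S3} + {S2, S4, S5, S6}: 76 + 101 = 177
  {S2, S3} + {S1, S4, S5, S6}: 86 + 75 = 161
  … (31 splits in total)
Best: vehicle 1 Depot → S1 → Depot = 22; vehicle 2 Depot → S2 → S5 → S4 → S3 → S6 → Depot = 121; combined 143.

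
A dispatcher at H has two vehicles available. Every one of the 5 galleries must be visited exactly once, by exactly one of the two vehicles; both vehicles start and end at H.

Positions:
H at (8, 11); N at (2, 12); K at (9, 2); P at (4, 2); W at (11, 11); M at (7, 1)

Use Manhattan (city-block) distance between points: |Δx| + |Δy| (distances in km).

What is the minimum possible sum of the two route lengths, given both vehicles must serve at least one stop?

42 km — the smallest possible combined total.

Try each way of splitting the stops between the two vehicles (each non-empty) and, for each split, find the best tour for each vehicle:
  {N} + {K, P, W, M}: 14 + 34 = 48
  {K} + {N, P, W, M}: 20 + 40 = 60
  {N, K} + {P, W, M}: 34 + 34 = 68
  {P} + {N, K, W, M}: 26 + 40 = 66
  {N, P} + {K, W, M}: 32 + 28 = 60
  {K, P} + {N, W, M}: 28 + 40 = 68
  … (15 splits in total)
  {W} + {N, K, P, M}: 6 + 36 = 42  ← best
Best: vehicle 1 H → W → H = 6; vehicle 2 H → N → P → M → K → H = 36; combined 42.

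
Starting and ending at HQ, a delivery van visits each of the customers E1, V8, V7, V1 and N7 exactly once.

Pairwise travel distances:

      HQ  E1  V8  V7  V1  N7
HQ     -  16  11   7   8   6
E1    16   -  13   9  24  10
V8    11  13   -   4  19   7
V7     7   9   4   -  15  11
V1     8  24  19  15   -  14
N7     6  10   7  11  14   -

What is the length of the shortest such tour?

There are 60 distinct closed tours to check (reversals are equivalent).
HQ - E1 - V8 - V7 - V1 - N7 - HQ: 16+13+4+15+14+6 = 68
HQ - E1 - V8 - V7 - N7 - V1 - HQ: 16+13+4+11+14+8 = 66
HQ - E1 - V8 - V1 - V7 - N7 - HQ: 16+13+19+15+11+6 = 80
HQ - E1 - V8 - V1 - N7 - V7 - HQ: 16+13+19+14+11+7 = 80
HQ - E1 - V8 - N7 - V7 - V1 - HQ: 16+13+7+11+15+8 = 70
HQ - E1 - V8 - N7 - V1 - V7 - HQ: 16+13+7+14+15+7 = 72
HQ - E1 - V7 - V8 - V1 - N7 - HQ: 16+9+4+19+14+6 = 68
HQ - E1 - V7 - V8 - N7 - V1 - HQ: 16+9+4+7+14+8 = 58
HQ - E1 - V7 - V1 - V8 - N7 - HQ: 16+9+15+19+7+6 = 72
HQ - E1 - V7 - V1 - N7 - V8 - HQ: 16+9+15+14+7+11 = 72
HQ - E1 - V7 - N7 - V8 - V1 - HQ: 16+9+11+7+19+8 = 70
HQ - E1 - V7 - N7 - V1 - V8 - HQ: 16+9+11+14+19+11 = 80
HQ - E1 - V1 - V8 - V7 - N7 - HQ: 16+24+19+4+11+6 = 80
HQ - E1 - V1 - V8 - N7 - V7 - HQ: 16+24+19+7+11+7 = 84
… (46 more)
HQ - V8 - V7 - E1 - N7 - V1 - HQ: 11+4+9+10+14+8 = 56  ← best
The minimum is 56.
One optimal route: HQ → V8 → V7 → E1 → N7 → V1 → HQ (or its reverse).

56 — the shortest possible round trip.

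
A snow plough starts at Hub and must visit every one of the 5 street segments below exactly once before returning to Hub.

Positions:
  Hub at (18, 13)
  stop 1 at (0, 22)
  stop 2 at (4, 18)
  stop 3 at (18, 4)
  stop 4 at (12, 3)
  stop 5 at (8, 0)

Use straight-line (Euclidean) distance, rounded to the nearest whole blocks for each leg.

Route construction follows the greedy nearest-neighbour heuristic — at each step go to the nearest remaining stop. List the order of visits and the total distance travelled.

Nearest-neighbour total = 64 blocks; route Hub → stop 3 → stop 4 → stop 5 → stop 2 → stop 1 → Hub.

From Hub: distances to unvisited — stop 3=9, stop 4=12, stop 2=15, stop 5=16, stop 1=20. Nearest is stop 3 (9).
From stop 3: distances to unvisited — stop 4=6, stop 5=11, stop 2=20, stop 1=25. Nearest is stop 4 (6).
From stop 4: distances to unvisited — stop 5=5, stop 2=17, stop 1=22. Nearest is stop 5 (5).
From stop 5: distances to unvisited — stop 2=18, stop 1=23. Nearest is stop 2 (18).
From stop 2: distances to unvisited — stop 1=6. Nearest is stop 1 (6).
Return stop 1→Hub: 20.
Total = 9 + 6 + 5 + 18 + 6 + 20 = 64.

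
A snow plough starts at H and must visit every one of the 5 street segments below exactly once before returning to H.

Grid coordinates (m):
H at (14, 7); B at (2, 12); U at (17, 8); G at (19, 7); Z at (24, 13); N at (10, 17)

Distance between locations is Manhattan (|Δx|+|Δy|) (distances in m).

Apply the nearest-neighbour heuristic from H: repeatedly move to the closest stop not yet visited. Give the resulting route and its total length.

Nearest-neighbour total = 66 m; route H → U → G → Z → N → B → H.

From H: distances to unvisited — U=4, G=5, N=14, Z=16, B=17. Nearest is U (4).
From U: distances to unvisited — G=3, Z=12, N=16, B=19. Nearest is G (3).
From G: distances to unvisited — Z=11, N=19, B=22. Nearest is Z (11).
From Z: distances to unvisited — N=18, B=23. Nearest is N (18).
From N: distances to unvisited — B=13. Nearest is B (13).
Return B→H: 17.
Total = 4 + 3 + 11 + 18 + 13 + 17 = 66.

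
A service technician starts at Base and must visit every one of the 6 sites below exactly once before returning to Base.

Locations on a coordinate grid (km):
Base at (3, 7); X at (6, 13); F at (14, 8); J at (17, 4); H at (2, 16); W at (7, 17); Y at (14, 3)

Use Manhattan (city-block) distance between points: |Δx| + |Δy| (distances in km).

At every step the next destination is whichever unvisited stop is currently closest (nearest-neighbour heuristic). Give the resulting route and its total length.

From Base: distances to unvisited — X=9, H=10, F=12, W=14, Y=15, J=17. Nearest is X (9).
From X: distances to unvisited — W=5, H=7, F=13, Y=18, J=20. Nearest is W (5).
From W: distances to unvisited — H=6, F=16, Y=21, J=23. Nearest is H (6).
From H: distances to unvisited — F=20, Y=25, J=27. Nearest is F (20).
From F: distances to unvisited — Y=5, J=7. Nearest is Y (5).
From Y: distances to unvisited — J=4. Nearest is J (4).
Return J→Base: 17.
Total = 9 + 5 + 6 + 20 + 5 + 4 + 17 = 66.

Total distance 66 km via the nearest-neighbour route Base → X → W → H → F → Y → J → Base.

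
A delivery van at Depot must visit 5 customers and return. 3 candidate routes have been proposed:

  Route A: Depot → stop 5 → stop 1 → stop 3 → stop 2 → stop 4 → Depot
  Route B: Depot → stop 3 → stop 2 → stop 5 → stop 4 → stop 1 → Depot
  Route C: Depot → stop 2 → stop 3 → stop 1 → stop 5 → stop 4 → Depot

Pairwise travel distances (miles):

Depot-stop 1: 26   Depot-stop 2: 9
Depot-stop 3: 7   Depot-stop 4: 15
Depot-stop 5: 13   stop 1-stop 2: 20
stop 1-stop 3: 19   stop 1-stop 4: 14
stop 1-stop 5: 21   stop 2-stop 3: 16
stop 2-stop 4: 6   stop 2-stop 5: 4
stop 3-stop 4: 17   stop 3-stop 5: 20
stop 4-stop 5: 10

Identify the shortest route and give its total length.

77 miles — Route B is the shortest.

Route A: 13 + 21 + 19 + 16 + 6 + 15 = 90
Route B: 7 + 16 + 4 + 10 + 14 + 26 = 77
Route C: 9 + 16 + 19 + 21 + 10 + 15 = 90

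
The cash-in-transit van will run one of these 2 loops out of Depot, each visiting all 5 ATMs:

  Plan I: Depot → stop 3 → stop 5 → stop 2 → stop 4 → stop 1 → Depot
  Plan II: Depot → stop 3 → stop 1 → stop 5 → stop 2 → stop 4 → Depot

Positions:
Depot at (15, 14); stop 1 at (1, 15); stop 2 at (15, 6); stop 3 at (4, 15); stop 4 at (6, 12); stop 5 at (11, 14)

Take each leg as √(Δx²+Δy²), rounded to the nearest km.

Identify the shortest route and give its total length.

Plan I: 11 + 7 + 9 + 11 + 6 + 14 = 58
Plan II: 11 + 3 + 10 + 9 + 11 + 9 = 53

53 km — Plan II is the shortest.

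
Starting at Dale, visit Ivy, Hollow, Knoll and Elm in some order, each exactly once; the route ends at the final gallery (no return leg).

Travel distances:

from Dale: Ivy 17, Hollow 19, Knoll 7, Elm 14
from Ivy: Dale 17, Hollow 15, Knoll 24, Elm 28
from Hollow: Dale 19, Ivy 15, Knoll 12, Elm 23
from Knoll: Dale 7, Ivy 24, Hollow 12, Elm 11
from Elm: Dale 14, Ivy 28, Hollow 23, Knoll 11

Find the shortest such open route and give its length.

There are 4! = 24 possible orderings.
Dale → Ivy → Hollow → Knoll → Elm: 17+15+12+11 = 55
Dale → Ivy → Hollow → Elm → Knoll: 17+15+23+11 = 66
Dale → Ivy → Knoll → Hollow → Elm: 17+24+12+23 = 76
Dale → Ivy → Knoll → Elm → Hollow: 17+24+11+23 = 75
Dale → Ivy → Elm → Hollow → Knoll: 17+28+23+12 = 80
Dale → Ivy → Elm → Knoll → Hollow: 17+28+11+12 = 68
Dale → Hollow → Ivy → Knoll → Elm: 19+15+24+11 = 69
Dale → Hollow → Ivy → Elm → Knoll: 19+15+28+11 = 73
Dale → Hollow → Knoll → Ivy → Elm: 19+12+24+28 = 83
Dale → Hollow → Knoll → Elm → Ivy: 19+12+11+28 = 70
Dale → Hollow → Elm → Ivy → Knoll: 19+23+28+24 = 94
Dale → Hollow → Elm → Knoll → Ivy: 19+23+11+24 = 77
Dale → Knoll → Ivy → Hollow → Elm: 7+24+15+23 = 69
Dale → Knoll → Ivy → Elm → Hollow: 7+24+28+23 = 82
… (10 more)
Dale → Elm → Knoll → Hollow → Ivy: 14+11+12+15 = 52  ← best
The minimum is 52.
One shortest path: Dale → Elm → Knoll → Hollow → Ivy.

52 — the minimum one-way total.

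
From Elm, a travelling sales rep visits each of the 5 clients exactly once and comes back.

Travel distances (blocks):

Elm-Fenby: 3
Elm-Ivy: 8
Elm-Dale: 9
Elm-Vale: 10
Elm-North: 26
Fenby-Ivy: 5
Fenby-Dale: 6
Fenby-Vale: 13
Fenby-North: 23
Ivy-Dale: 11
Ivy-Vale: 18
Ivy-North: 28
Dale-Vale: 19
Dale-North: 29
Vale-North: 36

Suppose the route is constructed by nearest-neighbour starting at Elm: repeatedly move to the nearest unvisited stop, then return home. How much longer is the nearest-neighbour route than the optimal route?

Elm: Fenby=3, Ivy=8, Dale=9, Vale=10, North=26 ⇒ Fenby
Fenby: Ivy=5, Dale=6, Vale=13, North=23 ⇒ Ivy
Ivy: Dale=11, Vale=18, North=28 ⇒ Dale
Dale: Vale=19, North=29 ⇒ Vale
Vale: North=36 ⇒ North
NN route Elm → Fenby → Ivy → Dale → Vale → North → Elm costs 100.
Optimal: Elm → Fenby → Ivy → Dale → North → Vale → Elm costs 94 (by enumerating all 60 distinct tours).
Excess = 100 − 94 = 6.

6 blocks longer than the optimal tour.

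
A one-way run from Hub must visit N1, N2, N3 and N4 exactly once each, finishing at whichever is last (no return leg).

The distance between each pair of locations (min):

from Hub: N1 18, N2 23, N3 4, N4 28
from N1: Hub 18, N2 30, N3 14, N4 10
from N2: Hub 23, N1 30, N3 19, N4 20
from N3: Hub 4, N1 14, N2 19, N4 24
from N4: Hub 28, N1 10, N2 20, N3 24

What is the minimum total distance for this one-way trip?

There are 4! = 24 possible orderings.
Hub→N1→N2→N3→N4: 18+30+19+24 = 91
Hub→N1→N2→N4→N3: 18+30+20+24 = 92
Hub→N1→N3→N2→N4: 18+14+19+20 = 71
Hub→N1→N3→N4→N2: 18+14+24+20 = 76
Hub→N1→N4→N2→N3: 18+10+20+19 = 67
Hub→N1→N4→N3→N2: 18+10+24+19 = 71
Hub→N2→N1→N3→N4: 23+30+14+24 = 91
Hub→N2→N1→N4→N3: 23+30+10+24 = 87
Hub→N2→N3→N1→N4: 23+19+14+10 = 66
Hub→N2→N3→N4→N1: 23+19+24+10 = 76
Hub→N2→N4→N1→N3: 23+20+10+14 = 67
Hub→N2→N4→N3→N1: 23+20+24+14 = 81
Hub→N3→N1→N2→N4: 4+14+30+20 = 68
Hub→N3→N1→N4→N2: 4+14+10+20 = 48
… (10 more)
The minimum is 48.
One shortest path: Hub → N3 → N1 → N4 → N2.

Minimum one-way distance = 48 min.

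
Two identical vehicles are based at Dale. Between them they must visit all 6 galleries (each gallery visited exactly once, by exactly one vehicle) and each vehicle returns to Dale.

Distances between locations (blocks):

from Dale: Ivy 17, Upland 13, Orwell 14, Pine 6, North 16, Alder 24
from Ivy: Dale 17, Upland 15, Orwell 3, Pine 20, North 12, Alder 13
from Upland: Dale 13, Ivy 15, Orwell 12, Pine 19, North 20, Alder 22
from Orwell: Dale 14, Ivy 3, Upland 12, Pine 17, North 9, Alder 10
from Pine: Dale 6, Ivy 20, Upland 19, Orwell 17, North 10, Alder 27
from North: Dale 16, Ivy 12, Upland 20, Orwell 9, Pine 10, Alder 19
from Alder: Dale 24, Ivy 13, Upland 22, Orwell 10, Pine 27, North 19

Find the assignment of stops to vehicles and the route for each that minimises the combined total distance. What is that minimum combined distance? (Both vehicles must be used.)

There are 2^5 − 1 = 31 ways to divide the 6 stops into two non-empty groups. For each, the best each vehicle can do is its own shortest tour through its group:
  {Ivy} + {Upland, Orwell, Pine, North, Alder}: 34 + 70 = 104
  {Upland} + {Ivy, Orwell, Pine, North, Alder}: 26 + 65 = 91
  {Ivy, Upland} + {Orwell, Pine, North, Alder}: 45 + 59 = 104
  {Orwell} + {Ivy, Upland, Pine, North, Alder}: 28 + 76 = 104
  {Ivy, Orwell} + {Upland, Pine, North, Alder}: 34 + 70 = 104
  {Upland, Orwell} + {Ivy, Pine, North, Alder}: 39 + 65 = 104
  … (31 splits in total)
  {Pine} + {Ivy, Upland, Orwell, North, Alder}: 12 + 76 = 88  ← best
Best: vehicle 1 Dale → Pine → Dale = 12; vehicle 2 Dale → Upland → Ivy → Orwell → Alder → North → Dale = 76; combined 88.

Minimum combined distance: 88 blocks.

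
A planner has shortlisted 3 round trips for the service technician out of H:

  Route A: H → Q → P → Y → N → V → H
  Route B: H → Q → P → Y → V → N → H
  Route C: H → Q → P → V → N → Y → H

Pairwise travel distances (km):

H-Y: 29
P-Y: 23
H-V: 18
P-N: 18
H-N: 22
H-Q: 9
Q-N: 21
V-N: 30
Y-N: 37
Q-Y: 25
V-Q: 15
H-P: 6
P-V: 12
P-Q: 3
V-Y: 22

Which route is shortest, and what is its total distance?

109 km — Route B is the shortest.

Route A: 9 + 3 + 23 + 37 + 30 + 18 = 120
Route B: 9 + 3 + 23 + 22 + 30 + 22 = 109
Route C: 9 + 3 + 12 + 30 + 37 + 29 = 120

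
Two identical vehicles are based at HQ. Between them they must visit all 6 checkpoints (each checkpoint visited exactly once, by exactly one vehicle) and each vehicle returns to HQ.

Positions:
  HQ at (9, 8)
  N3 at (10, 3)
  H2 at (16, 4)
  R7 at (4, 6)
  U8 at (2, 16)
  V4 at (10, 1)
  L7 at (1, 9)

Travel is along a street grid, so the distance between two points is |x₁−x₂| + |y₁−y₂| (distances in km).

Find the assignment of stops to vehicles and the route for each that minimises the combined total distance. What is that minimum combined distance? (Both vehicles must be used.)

64 km — the smallest possible combined total.

Check every non-empty split of the stops between the two vehicles; for each half take its own optimal tour:
  {N3} + {H2, R7, U8, V4, L7}: 12 + 60 = 72
  {H2} + {N3, R7, U8, V4, L7}: 22 + 48 = 70
  {N3, H2} + {R7, U8, V4, L7}: 24 + 48 = 72
  {R7} + {N3, H2, U8, V4, L7}: 14 + 60 = 74
  {N3, R7} + {H2, U8, V4, L7}: 22 + 60 = 82
  {H2, R7} + {N3, U8, V4, L7}: 32 + 48 = 80
  … (31 splits in total)
  {N3, H2, V4} + {R7, U8, L7}: 28 + 36 = 64  ← best
Best: vehicle 1 HQ → N3 → V4 → H2 → HQ = 28; vehicle 2 HQ → R7 → U8 → L7 → HQ = 36; combined 64.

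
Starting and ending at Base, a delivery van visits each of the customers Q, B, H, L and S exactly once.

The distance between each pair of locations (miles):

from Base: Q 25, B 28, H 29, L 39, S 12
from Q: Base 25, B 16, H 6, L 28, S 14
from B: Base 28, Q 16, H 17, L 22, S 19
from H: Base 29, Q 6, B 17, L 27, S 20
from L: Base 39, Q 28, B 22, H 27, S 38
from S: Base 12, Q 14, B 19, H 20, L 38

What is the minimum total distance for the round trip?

Minimum total distance: 109 miles.

With 5 stops there are 5!/2 = 60 distinct round trips (a route and its reverse cost the same).
Base - Q - B - H - L - S - Base: 25+16+17+27+38+12 = 135
Base - Q - B - H - S - L - Base: 25+16+17+20+38+39 = 155
Base - Q - B - L - H - S - Base: 25+16+22+27+20+12 = 122
Base - Q - B - L - S - H - Base: 25+16+22+38+20+29 = 150
Base - Q - B - S - H - L - Base: 25+16+19+20+27+39 = 146
Base - Q - B - S - L - H - Base: 25+16+19+38+27+29 = 154
Base - Q - H - B - L - S - Base: 25+6+17+22+38+12 = 120
Base - Q - H - B - S - L - Base: 25+6+17+19+38+39 = 144
Base - Q - H - L - B - S - Base: 25+6+27+22+19+12 = 111
Base - Q - H - L - S - B - Base: 25+6+27+38+19+28 = 143
Base - Q - H - S - B - L - Base: 25+6+20+19+22+39 = 131
Base - Q - H - S - L - B - Base: 25+6+20+38+22+28 = 139
Base - Q - L - B - H - S - Base: 25+28+22+17+20+12 = 124
Base - Q - L - B - S - H - Base: 25+28+22+19+20+29 = 143
… (46 more)
Base - B - L - H - Q - S - Base: 28+22+27+6+14+12 = 109  ← best
The minimum is 109.
One optimal route: Base → B → L → H → Q → S → Base (or its reverse).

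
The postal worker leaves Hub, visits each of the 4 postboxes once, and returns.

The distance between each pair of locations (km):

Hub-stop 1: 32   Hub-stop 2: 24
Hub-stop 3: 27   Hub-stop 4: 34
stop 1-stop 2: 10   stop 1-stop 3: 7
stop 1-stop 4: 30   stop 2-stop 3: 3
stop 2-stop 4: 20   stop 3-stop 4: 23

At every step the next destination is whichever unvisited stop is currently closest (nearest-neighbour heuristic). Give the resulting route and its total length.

Nearest-neighbour total = 98 km; route Hub → stop 2 → stop 3 → stop 1 → stop 4 → Hub.

Hub → [stop 2:24 / stop 3:27 / stop 1:32 / stop 4:34] → stop 2 (24)
stop 2 → [stop 3:3 / stop 1:10 / stop 4:20] → stop 3 (3)
stop 3 → [stop 1:7 / stop 4:23] → stop 1 (7)
stop 1 → [stop 4:30] → stop 4 (30)
Return stop 4→Hub: 34.
Total = 24 + 3 + 7 + 30 + 34 = 98.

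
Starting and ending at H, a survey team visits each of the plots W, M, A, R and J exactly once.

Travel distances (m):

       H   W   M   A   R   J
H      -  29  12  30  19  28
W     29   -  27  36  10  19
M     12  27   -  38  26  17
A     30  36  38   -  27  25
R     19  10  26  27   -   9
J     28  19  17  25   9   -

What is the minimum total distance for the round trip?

113 m — the shortest possible round trip.

With 5 stops there are 5!/2 = 60 distinct round trips (a route and its reverse cost the same).
H-W-M-A-R-J-H: 29+27+38+27+9+28 = 158
H-W-M-A-J-R-H: 29+27+38+25+9+19 = 147
H-W-M-R-A-J-H: 29+27+26+27+25+28 = 162
H-W-M-R-J-A-H: 29+27+26+9+25+30 = 146
H-W-M-J-A-R-H: 29+27+17+25+27+19 = 144
H-W-M-J-R-A-H: 29+27+17+9+27+30 = 139
H-W-A-M-R-J-H: 29+36+38+26+9+28 = 166
H-W-A-M-J-R-H: 29+36+38+17+9+19 = 148
H-W-A-R-M-J-H: 29+36+27+26+17+28 = 163
H-W-A-R-J-M-H: 29+36+27+9+17+12 = 130
H-W-A-J-M-R-H: 29+36+25+17+26+19 = 152
H-W-A-J-R-M-H: 29+36+25+9+26+12 = 137
H-W-R-M-A-J-H: 29+10+26+38+25+28 = 156
H-W-R-M-J-A-H: 29+10+26+17+25+30 = 137
… (46 more)
H-M-W-R-J-A-H: 12+27+10+9+25+30 = 113  ← best
The minimum is 113.
One optimal route: H → M → W → R → J → A → H (or its reverse).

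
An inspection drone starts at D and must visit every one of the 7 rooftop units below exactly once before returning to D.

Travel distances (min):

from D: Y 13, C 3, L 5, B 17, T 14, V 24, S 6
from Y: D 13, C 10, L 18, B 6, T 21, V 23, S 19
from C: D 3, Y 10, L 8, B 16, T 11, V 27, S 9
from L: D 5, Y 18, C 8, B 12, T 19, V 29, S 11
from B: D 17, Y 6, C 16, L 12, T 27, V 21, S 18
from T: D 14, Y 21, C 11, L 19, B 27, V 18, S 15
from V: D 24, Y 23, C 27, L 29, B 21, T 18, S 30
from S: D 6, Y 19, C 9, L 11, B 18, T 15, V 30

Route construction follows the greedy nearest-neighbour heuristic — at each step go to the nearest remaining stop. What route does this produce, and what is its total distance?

95 min along D → C → L → S → T → V → B → Y → D.

D → [C:3 / L:5 / S:6 / Y:13 / T:14 / B:17 / V:24] → C (3)
C → [L:8 / S:9 / Y:10 / T:11 / B:16 / V:27] → L (8)
L → [S:11 / B:12 / Y:18 / T:19 / V:29] → S (11)
S → [T:15 / B:18 / Y:19 / V:30] → T (15)
T → [V:18 / Y:21 / B:27] → V (18)
V → [B:21 / Y:23] → B (21)
B → [Y:6] → Y (6)
Return Y→D: 13.
Total = 3 + 8 + 11 + 15 + 18 + 21 + 6 + 13 = 95.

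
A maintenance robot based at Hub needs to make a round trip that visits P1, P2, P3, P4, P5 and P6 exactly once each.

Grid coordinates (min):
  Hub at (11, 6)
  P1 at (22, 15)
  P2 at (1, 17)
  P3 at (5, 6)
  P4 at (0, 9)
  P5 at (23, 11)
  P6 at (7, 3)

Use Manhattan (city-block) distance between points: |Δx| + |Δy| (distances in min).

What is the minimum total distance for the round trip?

Shortest round trip = 74 min.

With 6 stops there are 6!/2 = 360 distinct round trips (a route and its reverse cost the same).
Hub→P1→P2→P3→P4→P5→P6→Hub: 20+23+15+8+25+24+7 = 122
Hub→P1→P2→P3→P4→P6→P5→Hub: 20+23+15+8+13+24+17 = 120
Hub→P1→P2→P3→P5→P4→P6→Hub: 20+23+15+23+25+13+7 = 126
Hub→P1→P2→P3→P5→P6→P4→Hub: 20+23+15+23+24+13+14 = 132
Hub→P1→P2→P3→P6→P4→P5→Hub: 20+23+15+5+13+25+17 = 118
Hub→P1→P2→P3→P6→P5→P4→Hub: 20+23+15+5+24+25+14 = 126
Hub→P1→P2→P4→P3→P5→P6→Hub: 20+23+9+8+23+24+7 = 114
Hub→P1→P2→P4→P3→P6→P5→Hub: 20+23+9+8+5+24+17 = 106
… (352 more)
Hub→P5→P1→P2→P4→P3→P6→Hub: 17+5+23+9+8+5+7 = 74  ← best
The minimum is 74.
One optimal route: Hub → P5 → P1 → P2 → P4 → P3 → P6 → Hub (or its reverse).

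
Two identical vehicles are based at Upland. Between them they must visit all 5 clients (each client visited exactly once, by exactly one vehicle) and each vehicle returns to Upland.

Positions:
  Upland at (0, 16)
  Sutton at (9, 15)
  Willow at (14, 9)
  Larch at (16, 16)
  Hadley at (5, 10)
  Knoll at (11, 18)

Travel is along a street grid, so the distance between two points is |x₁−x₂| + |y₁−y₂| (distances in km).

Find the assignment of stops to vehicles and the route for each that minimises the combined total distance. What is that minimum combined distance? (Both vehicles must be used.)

Try each way of splitting the stops between the two vehicles (each non-empty) and, for each split, find the best tour for each vehicle:
  {Sutton} + {Willow, Larch, Hadley, Knoll}: 20 + 50 = 70
  {Willow} + {Sutton, Larch, Hadley, Knoll}: 42 + 48 = 90
  {Sutton, Willow} + {Larch, Hadley, Knoll}: 42 + 48 = 90
  {Larch} + {Sutton, Willow, Hadley, Knoll}: 32 + 48 = 80
  {Sutton, Larch} + {Willow, Hadley, Knoll}: 34 + 46 = 80
  {Willow, Larch} + {Sutton, Hadley, Knoll}: 46 + 38 = 84
  … (15 splits in total)
Best: vehicle 1 Upland → Sutton → Upland = 20; vehicle 2 Upland → Hadley → Willow → Larch → Knoll → Upland = 50; combined 70.

Minimum combined distance: 70 km.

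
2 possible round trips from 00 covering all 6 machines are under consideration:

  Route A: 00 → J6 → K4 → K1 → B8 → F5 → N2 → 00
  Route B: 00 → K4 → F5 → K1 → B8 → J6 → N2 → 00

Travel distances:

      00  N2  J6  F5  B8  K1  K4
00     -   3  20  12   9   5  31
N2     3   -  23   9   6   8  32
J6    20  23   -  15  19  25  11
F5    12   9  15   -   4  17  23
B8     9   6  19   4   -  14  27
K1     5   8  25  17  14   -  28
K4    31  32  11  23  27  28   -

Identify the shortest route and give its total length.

Route A: 20 + 11 + 28 + 14 + 4 + 9 + 3 = 89
Route B: 31 + 23 + 17 + 14 + 19 + 23 + 3 = 130

Shortest is Route A, total 89.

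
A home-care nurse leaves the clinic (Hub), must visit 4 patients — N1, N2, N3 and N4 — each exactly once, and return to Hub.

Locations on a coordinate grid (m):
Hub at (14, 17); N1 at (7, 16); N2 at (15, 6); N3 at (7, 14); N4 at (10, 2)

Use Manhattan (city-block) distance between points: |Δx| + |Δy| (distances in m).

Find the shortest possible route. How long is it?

With 4 stops there are 4!/2 = 12 distinct round trips (a route and its reverse cost the same).
Hub → N1 → N2 → N3 → N4 → Hub: 8+18+16+15+19 = 76
Hub → N1 → N2 → N4 → N3 → Hub: 8+18+9+15+10 = 60
Hub → N1 → N3 → N2 → N4 → Hub: 8+2+16+9+19 = 54
Hub → N1 → N3 → N4 → N2 → Hub: 8+2+15+9+12 = 46
Hub → N1 → N4 → N2 → N3 → Hub: 8+17+9+16+10 = 60
Hub → N1 → N4 → N3 → N2 → Hub: 8+17+15+16+12 = 68
Hub → N2 → N1 → N3 → N4 → Hub: 12+18+2+15+19 = 66
Hub → N2 → N1 → N4 → N3 → Hub: 12+18+17+15+10 = 72
Hub → N2 → N3 → N1 → N4 → Hub: 12+16+2+17+19 = 66
Hub → N2 → N4 → N1 → N3 → Hub: 12+9+17+2+10 = 50
Hub → N3 → N1 → N2 → N4 → Hub: 10+2+18+9+19 = 58
Hub → N3 → N2 → N1 → N4 → Hub: 10+16+18+17+19 = 80
The minimum is 46.
One optimal route: Hub → N1 → N3 → N4 → N2 → Hub (or its reverse).

Shortest round trip = 46 m.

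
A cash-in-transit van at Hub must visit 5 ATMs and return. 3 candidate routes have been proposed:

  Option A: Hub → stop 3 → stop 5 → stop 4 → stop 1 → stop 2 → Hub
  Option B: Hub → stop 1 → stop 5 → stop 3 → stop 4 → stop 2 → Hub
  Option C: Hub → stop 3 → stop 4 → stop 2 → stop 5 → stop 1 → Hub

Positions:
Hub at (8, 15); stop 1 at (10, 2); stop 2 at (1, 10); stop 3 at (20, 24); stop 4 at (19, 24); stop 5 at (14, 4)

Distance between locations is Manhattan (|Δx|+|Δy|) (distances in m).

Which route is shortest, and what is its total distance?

Option A: 21 + 26 + 25 + 31 + 17 + 12 = 132
Option B: 15 + 6 + 26 + 1 + 32 + 12 = 92
Option C: 21 + 1 + 32 + 19 + 6 + 15 = 94

Shortest is Option B, total 92 m.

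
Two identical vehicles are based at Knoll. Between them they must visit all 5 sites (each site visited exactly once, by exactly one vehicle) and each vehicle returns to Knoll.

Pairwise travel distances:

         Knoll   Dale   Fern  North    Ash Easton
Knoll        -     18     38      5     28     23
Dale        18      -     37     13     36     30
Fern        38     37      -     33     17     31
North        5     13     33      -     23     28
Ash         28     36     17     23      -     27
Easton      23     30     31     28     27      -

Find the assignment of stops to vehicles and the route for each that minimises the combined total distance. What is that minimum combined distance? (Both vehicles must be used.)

132 — the smallest possible combined total.

Check every non-empty split of the stops between the two vehicles; for each half take its own optimal tour:
  {Dale} + {Fern, North, Ash, Easton}: 36 + 99 = 135
  {Fern} + {Dale, North, Ash, Easton}: 76 + 103 = 179
  {Dale, Fern} + {North, Ash, Easton}: 93 + 78 = 171
  {North} + {Dale, Fern, Ash, Easton}: 10 + 122 = 132
  {Dale, North} + {Fern, Ash, Easton}: 36 + 99 = 135
  {Fern, North} + {Dale, Ash, Easton}: 76 + 103 = 179
  … (15 splits in total)
Best: vehicle 1 Knoll → North → Knoll = 10; vehicle 2 Knoll → Dale → Fern → Ash → Easton → Knoll = 122; combined 132.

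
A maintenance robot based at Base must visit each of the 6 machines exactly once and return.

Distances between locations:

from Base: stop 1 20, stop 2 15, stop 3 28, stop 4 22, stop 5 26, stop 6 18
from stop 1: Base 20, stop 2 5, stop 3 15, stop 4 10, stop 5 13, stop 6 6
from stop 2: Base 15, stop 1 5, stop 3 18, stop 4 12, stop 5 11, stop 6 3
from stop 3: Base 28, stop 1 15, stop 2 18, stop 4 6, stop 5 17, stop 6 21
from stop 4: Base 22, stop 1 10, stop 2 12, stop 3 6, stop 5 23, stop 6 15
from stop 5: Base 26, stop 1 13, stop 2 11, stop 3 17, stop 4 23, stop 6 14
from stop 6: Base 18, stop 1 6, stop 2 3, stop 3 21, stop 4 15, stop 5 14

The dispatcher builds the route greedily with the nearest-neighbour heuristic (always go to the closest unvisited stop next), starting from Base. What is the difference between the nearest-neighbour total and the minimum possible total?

Excess over optimum: 1.

Base: stop 2=15, stop 6=18, stop 1=20, stop 4=22, stop 5=26, stop 3=28 ⇒ stop 2
stop 2: stop 6=3, stop 1=5, stop 5=11, stop 4=12, stop 3=18 ⇒ stop 6
stop 6: stop 1=6, stop 5=14, stop 4=15, stop 3=21 ⇒ stop 1
stop 1: stop 4=10, stop 5=13, stop 3=15 ⇒ stop 4
stop 4: stop 3=6, stop 5=23 ⇒ stop 3
stop 3: stop 5=17 ⇒ stop 5
NN route Base → stop 2 → stop 6 → stop 1 → stop 4 → stop 3 → stop 5 → Base costs 83.
Optimal: Base → stop 2 → stop 6 → stop 1 → stop 5 → stop 3 → stop 4 → Base costs 82 (by enumerating all 360 distinct tours).
Excess = 83 − 82 = 1.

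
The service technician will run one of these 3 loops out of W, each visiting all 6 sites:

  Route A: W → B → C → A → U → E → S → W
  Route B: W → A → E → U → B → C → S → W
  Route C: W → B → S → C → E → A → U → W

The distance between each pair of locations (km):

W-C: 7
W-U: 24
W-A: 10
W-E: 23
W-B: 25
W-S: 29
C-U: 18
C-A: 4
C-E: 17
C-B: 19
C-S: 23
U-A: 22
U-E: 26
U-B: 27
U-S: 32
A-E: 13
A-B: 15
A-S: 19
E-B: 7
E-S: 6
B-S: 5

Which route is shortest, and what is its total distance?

Shortest is Route C, total 129 km.

Route A: 25 + 19 + 4 + 22 + 26 + 6 + 29 = 131
Route B: 10 + 13 + 26 + 27 + 19 + 23 + 29 = 147
Route C: 25 + 5 + 23 + 17 + 13 + 22 + 24 = 129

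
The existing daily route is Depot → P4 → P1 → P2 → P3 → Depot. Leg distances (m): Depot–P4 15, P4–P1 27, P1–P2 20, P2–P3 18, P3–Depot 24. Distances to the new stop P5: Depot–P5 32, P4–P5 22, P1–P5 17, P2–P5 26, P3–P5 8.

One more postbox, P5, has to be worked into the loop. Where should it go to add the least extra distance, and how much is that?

Adding 12 m by placing P5 on the P4–P1 leg.

Insertion cost between consecutive stops i–j is d(i,P5) + d(P5,j) − d(i,j):
  between Depot and P4: 32 + 22 − 15 = 39
  between P4 and P1: 22 + 17 − 27 = 12
  between P1 and P2: 17 + 26 − 20 = 23
  between P2 and P3: 26 + 8 − 18 = 16
  between P3 and Depot: 8 + 32 − 24 = 16
Cheapest insertion is between P4 and P1, adding 12.
New total = 104 + 12 = 116.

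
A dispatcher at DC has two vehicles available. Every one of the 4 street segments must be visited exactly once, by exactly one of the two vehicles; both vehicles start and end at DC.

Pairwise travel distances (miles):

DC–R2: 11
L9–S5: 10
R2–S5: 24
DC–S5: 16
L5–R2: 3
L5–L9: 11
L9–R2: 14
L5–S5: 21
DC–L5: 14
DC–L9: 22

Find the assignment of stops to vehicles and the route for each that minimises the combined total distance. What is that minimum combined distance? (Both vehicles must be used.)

Try each way of splitting the stops between the two vehicles (each non-empty) and, for each split, find the best tour for each vehicle:
  {L5} + {L9, R2, S5}: 28 + 51 = 79
  {L9} + {L5, R2, S5}: 44 + 51 = 95
  {L5, L9} + {R2, S5}: 47 + 51 = 98
  {R2} + {L5, L9, S5}: 22 + 51 = 73
  {L5, R2} + {L9, S5}: 28 + 48 = 76
  {L9, R2} + {L5, S5}: 47 + 51 = 98
  … (7 splits in total)
Best: vehicle 1 DC → R2 → DC = 22; vehicle 2 DC → L5 → L9 → S5 → DC = 51; combined 73.

Minimum combined distance: 73 miles.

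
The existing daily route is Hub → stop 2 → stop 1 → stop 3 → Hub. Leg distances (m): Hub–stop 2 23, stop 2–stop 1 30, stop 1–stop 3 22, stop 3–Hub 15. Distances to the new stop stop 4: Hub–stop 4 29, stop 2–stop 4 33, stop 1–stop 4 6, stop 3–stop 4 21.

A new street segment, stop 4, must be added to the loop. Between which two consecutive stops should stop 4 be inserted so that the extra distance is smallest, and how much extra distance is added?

Insertion cost between consecutive stops i–j is d(i,stop 4) + d(stop 4,j) − d(i,j):
  between Hub and stop 2: 29 + 33 − 23 = 39
  between stop 2 and stop 1: 33 + 6 − 30 = 9
  between stop 1 and stop 3: 6 + 21 − 22 = 5
  between stop 3 and Hub: 21 + 29 − 15 = 35
Cheapest insertion is between stop 1 and stop 3, adding 5.
New total = 90 + 5 = 95.

Adding 5 m by placing stop 4 on the stop 1–stop 3 leg.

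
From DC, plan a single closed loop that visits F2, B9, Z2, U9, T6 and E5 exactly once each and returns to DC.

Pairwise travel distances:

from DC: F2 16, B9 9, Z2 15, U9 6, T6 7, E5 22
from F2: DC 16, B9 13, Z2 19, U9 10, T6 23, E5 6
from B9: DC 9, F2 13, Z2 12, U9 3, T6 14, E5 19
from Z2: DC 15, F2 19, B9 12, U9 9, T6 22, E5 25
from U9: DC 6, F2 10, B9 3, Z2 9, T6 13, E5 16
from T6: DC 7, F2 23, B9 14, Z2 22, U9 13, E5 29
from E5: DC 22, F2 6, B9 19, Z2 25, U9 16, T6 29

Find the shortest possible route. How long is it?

Minimum total distance: 80.

DC→F2→B9→Z2→U9→T6→E5→DC: 16+13+12+9+13+29+22 = 114
DC→F2→B9→Z2→U9→E5→T6→DC: 16+13+12+9+16+29+7 = 102
DC→F2→B9→Z2→T6→U9→E5→DC: 16+13+12+22+13+16+22 = 114
DC→F2→B9→Z2→T6→E5→U9→DC: 16+13+12+22+29+16+6 = 114
DC→F2→B9→Z2→E5→U9→T6→DC: 16+13+12+25+16+13+7 = 102
DC→F2→B9→Z2→E5→T6→U9→DC: 16+13+12+25+29+13+6 = 114
DC→F2→B9→U9→Z2→T6→E5→DC: 16+13+3+9+22+29+22 = 114
DC→F2→B9→U9→Z2→E5→T6→DC: 16+13+3+9+25+29+7 = 102
… (352 more)
DC→F2→E5→Z2→U9→B9→T6→DC: 16+6+25+9+3+14+7 = 80  ← best
The minimum is 80.
One optimal route: DC → F2 → E5 → Z2 → U9 → B9 → T6 → DC (or its reverse).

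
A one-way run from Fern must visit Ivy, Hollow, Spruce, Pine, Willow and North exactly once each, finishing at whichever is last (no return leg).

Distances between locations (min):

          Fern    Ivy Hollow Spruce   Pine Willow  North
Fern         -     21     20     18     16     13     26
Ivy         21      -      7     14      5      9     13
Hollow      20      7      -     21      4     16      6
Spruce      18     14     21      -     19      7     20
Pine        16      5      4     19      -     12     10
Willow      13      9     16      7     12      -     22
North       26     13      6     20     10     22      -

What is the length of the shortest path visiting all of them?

There are 6! = 720 possible orderings.
Fern→Ivy→Hollow→Spruce→Pine→Willow→North: 21+7+21+19+12+22 = 102
Fern→Ivy→Hollow→Spruce→Pine→North→Willow: 21+7+21+19+10+22 = 100
Fern→Ivy→Hollow→Spruce→Willow→Pine→North: 21+7+21+7+12+10 = 78
Fern→Ivy→Hollow→Spruce→Willow→North→Pine: 21+7+21+7+22+10 = 88
Fern→Ivy→Hollow→Spruce→North→Pine→Willow: 21+7+21+20+10+12 = 91
Fern→Ivy→Hollow→Spruce→North→Willow→Pine: 21+7+21+20+22+12 = 103
Fern→Ivy→Hollow→Pine→Spruce→Willow→North: 21+7+4+19+7+22 = 80
Fern→Ivy→Hollow→Pine→Spruce→North→Willow: 21+7+4+19+20+22 = 93
… (712 more)
Fern→Spruce→Willow→Ivy→Pine→Hollow→North: 18+7+9+5+4+6 = 49  ← best
The minimum is 49.
One shortest path: Fern → Spruce → Willow → Ivy → Pine → Hollow → North.

49 min — the minimum one-way total.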